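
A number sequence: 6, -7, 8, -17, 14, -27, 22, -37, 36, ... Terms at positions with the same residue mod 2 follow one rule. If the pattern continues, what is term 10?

Taking every 2nd term gives 2 separate tracks.
Stream A: 6, 8, 14, 22, 36. Each term equals the sum of the previous two.
Stream B: -7, -17, -27, -37. Linear: a_n = 3 − 10·n.
Position 10 falls in stream B as its term 5, giving -47.

-47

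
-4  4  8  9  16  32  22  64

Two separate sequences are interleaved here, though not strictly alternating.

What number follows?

128

Reading positions in blocks of 3 reveals the pattern ABB — 2 tracks woven together.
Subsequence A: -4, 9, 22 — adding 13 each time.
Subsequence B: 4, 8, 16, 32, 64 — powers 2^2, 2^3, 2^4, ….
Position 9 → subsequence B, term 6 = 128.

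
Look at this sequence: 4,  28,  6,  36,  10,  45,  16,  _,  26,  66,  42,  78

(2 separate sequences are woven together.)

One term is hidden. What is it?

Split by position mod 2 into 2 tracks.
Track A: 4, 6, 10, 16, 26, 42 (a Fibonacci-like recurrence a_n = a_{n-1} + a_{n-2}).
Track B: 28, 36, 45, ?, 66, 78 (triangular numbers starting at T_7).
Filling track B at index 4 by its rule yields 55.

55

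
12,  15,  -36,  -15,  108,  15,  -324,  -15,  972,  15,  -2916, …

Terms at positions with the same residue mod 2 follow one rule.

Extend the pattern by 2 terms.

Odd-indexed and even-indexed terms follow separate rules.
Track A: 12, -36, 108, -324, 972, -2916. Geometric with ratio -3.
Track B: 15, -15, 15, -15, 15. The oscillation 15·(−1)^(n+1).
Position 12 → track B, term 6 = -15.
Position 13 falls in track A as its term 7, giving 8748.

-15, 8748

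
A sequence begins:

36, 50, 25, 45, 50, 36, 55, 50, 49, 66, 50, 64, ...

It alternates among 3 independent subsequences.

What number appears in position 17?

50

Split by position mod 3 into 3 tracks.
Track A: 36, 45, 55, 66 — the triangular numbers T_8, T_9, ….
Track B: 50, 50, 50, 50 — constant 50.
Track C: 25, 36, 49, 64 — the squares 5², 6², 7², ….
Position 17 falls in track B as its term 6, giving 50.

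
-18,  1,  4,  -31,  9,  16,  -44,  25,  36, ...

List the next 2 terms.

The slot pattern repeats as ABB (period 3), so there are 2 interleaved tracks.
Stream A is -18, -31, -44, which is linear: a_n = -5 − 13·n.
Stream B is 1, 4, 9, 16, 25, 36, which is perfect squares starting at 1².
Position 10 → stream A, term 4 = -57.
The 11th slot belongs to stream B; its 7th term is 49.

-57, 49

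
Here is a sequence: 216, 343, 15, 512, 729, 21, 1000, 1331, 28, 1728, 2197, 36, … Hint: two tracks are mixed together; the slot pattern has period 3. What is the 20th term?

Positions follow the repeating pattern AAB; grouping by letter gives 2 tracks.
Stream A = 216, 343, 512, 729, 1000, 1331, 1728, 2197: perfect cubes starting at 6³.
Stream B = 15, 21, 28, 36: triangular numbers starting at T_5.
Position 20 → stream A, term 14 = 6859.

6859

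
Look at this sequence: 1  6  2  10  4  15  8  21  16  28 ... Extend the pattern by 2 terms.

Odd-indexed and even-indexed terms follow separate rules.
Track A is 1, 2, 4, 8, 16, which is powers of 2.
Track B is 6, 10, 15, 21, 28, which is triangular numbers starting at T_3.
The 11th slot belongs to track A; its 6th term is 32.
Position 12 falls in track B as its term 6, giving 36.

32, 36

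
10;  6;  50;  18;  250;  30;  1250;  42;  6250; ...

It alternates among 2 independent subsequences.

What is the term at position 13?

Split by position mod 2 into 2 tracks.
Track A: 10, 50, 250, 1250, 6250. Multiplying by 5 each time.
Track B: 6, 18, 30, 42. Linear: a_n = -6 + 12·n.
Term 13 comes from track A (its 7th entry): 156250.

156250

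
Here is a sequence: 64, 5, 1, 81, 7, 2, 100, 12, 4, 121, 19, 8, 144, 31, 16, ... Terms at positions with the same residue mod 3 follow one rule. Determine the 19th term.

Split by position mod 3: positions 1, 4, 7, … form one track, and each other residue class forms its own.
Stream A = 64, 81, 100, 121, 144: the squares 8², 9², 10², ….
Stream B = 5, 7, 12, 19, 31: each term equals the sum of the previous two.
Stream C = 1, 2, 4, 8, 16: powers 2^0, 2^1, 2^2, ….
The 19th slot belongs to stream A; its 7th term is 196.

196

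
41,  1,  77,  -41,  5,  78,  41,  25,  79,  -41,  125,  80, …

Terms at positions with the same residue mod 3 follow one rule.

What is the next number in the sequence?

Read the sequence 3 terms at a time; column i is its own pattern.
Subsequence A: 41, -41, 41, -41 — alternating ±41.
Subsequence B: 1, 5, 25, 125 — powers of 5.
Subsequence C: 77, 78, 79, 80 — linear: a_n = 76 + n.
Term 13 comes from subsequence A (its 5th entry): 41.

41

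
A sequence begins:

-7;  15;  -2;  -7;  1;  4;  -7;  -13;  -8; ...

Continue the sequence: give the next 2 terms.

-7, -27

Taking every 3rd term gives 3 separate tracks.
Stream A is -7, -7, -7, which is always -7.
Stream B is 15, 1, -13, which is arithmetic with common difference −14.
Stream C is -2, 4, -8, which is geometric with ratio -2.
The 10th slot belongs to stream A; its 4th term is -7.
Position 11 falls in stream B as its term 4, giving -27.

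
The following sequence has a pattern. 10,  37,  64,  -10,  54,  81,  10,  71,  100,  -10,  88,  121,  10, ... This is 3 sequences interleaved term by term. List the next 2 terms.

105, 144

Read the sequence 3 terms at a time; column i is its own pattern.
Track A: 10, -10, 10, -10, 10 — oscillating between 10 and -10.
Track B: 37, 54, 71, 88 — linear: a_n = 20 + 17·n.
Track C: 64, 81, 100, 121 — perfect squares starting at 8².
Term 14 comes from track B (its 5th entry): 105.
Term 15 comes from track C (its 5th entry): 144.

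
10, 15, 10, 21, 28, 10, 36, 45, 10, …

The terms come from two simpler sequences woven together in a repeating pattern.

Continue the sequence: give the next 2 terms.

Positions follow the repeating pattern AAB; grouping by letter gives 2 tracks.
Stream A is 10, 15, 21, 28, 36, 45, which is triangular numbers n(n+1)/2 for n = 4, 5, ….
Stream B is 10, 10, 10, which is the constant sequence 10.
Position 10 falls in stream A as its term 7, giving 55.
Term 11 comes from stream A (its 8th entry): 66.

55, 66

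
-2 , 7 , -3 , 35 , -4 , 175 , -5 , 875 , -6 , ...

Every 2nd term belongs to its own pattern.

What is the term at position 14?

Taking every 2nd term gives 2 separate tracks.
Track A: -2, -3, -4, -5, -6 — subtracting 1 each time.
Track B: 7, 35, 175, 875 — geometric with ratio 5.
Position 14 → track B, term 7 = 109375.

109375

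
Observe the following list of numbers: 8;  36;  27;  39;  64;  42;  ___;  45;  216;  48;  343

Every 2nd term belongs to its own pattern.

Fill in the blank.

Positions 1, 3, 5, … form one subsequence and positions 2, 4, 6, … form another.
Subsequence A: 8, 27, 64, ?, 216, 343 (perfect cubes starting at 2³).
Subsequence B: 36, 39, 42, 45, 48 (arithmetic, step +3).
Filling subsequence A at index 4 by its rule yields 125.

125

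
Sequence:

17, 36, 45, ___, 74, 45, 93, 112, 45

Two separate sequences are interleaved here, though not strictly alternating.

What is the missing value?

55

Positions follow the repeating pattern AAB; grouping by letter gives 2 tracks.
Subsequence A is 17, 36, ?, 74, 93, 112, which is arithmetic, step +19.
Subsequence B is 45, 45, 45, which is the constant sequence 45.
The gap is subsequence A's term 3; the rule gives 55.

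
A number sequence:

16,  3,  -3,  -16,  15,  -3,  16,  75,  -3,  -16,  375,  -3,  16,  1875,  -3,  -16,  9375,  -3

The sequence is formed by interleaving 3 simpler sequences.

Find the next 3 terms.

Taking every 3rd term gives 3 separate tracks.
Stream A: 16, -16, 16, -16, 16, -16 (the oscillation 16·(−1)^(n+1)).
Stream B: 3, 15, 75, 375, 1875, 9375 (multiplying by 5 each time).
Stream C: -3, -3, -3, -3, -3, -3 (always -3).
The 19th slot belongs to stream A; its 7th term is 16.
Position 20 → stream B, term 7 = 46875.
The 21st slot belongs to stream C; its 7th term is -3.

16, 46875, -3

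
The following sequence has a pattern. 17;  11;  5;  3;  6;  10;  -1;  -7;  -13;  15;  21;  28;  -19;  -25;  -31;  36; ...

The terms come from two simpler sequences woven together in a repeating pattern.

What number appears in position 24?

91

Positions follow the repeating pattern AAABBB; grouping by letter gives 2 tracks.
Stream A = 17, 11, 5, -1, -7, -13, -19, -25, -31: subtracting 6 each time.
Stream B = 3, 6, 10, 15, 21, 28, 36: triangular numbers starting at T_2.
The 24th slot belongs to stream B; its 12th term is 91.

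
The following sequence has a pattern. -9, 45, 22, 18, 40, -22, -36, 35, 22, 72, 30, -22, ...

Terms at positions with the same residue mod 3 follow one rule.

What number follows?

-144

Read the sequence 3 terms at a time; column i is its own pattern.
Track A: -9, 18, -36, 72 (geometric, ×-2 each step).
Track B: 45, 40, 35, 30 (subtracting 5 each time).
Track C: 22, -22, 22, -22 (alternating ±22).
The 13th slot belongs to track A; its 5th term is -144.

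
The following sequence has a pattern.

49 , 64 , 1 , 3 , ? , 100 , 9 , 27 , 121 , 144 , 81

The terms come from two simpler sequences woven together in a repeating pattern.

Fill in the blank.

Positions follow the repeating pattern AABB; grouping by letter gives 2 tracks.
Track A: 49, 64, ?, 100, 121, 144 (the squares 7², 8², 9², …).
Track B: 1, 3, 9, 27, 81 (geometric, ×3 each step).
The gap is track A's term 3; the rule gives 81.

81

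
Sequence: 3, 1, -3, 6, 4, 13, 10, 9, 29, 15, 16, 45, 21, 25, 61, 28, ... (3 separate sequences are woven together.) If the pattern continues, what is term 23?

The terms cycle through 3 interleaved subsequences.
Track A = 3, 6, 10, 15, 21, 28: triangular numbers starting at T_2.
Track B = 1, 4, 9, 16, 25: the squares 1², 2², 3², ….
Track C = -3, 13, 29, 45, 61: linear: a_n = -19 + 16·n.
Term 23 comes from track B (its 8th entry): 64.

64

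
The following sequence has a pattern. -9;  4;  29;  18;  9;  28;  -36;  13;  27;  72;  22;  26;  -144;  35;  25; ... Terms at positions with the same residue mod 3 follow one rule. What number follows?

Read the sequence 3 terms at a time; column i is its own pattern.
Track A: -9, 18, -36, 72, -144. A geometric progression (common ratio -2).
Track B: 4, 9, 13, 22, 35. Each term equals the sum of the previous two.
Track C: 29, 28, 27, 26, 25. Arithmetic with common difference −1.
Position 16 falls in track A as its term 6, giving 288.

288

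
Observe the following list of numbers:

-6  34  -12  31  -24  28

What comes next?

-48

The terms cycle through 2 interleaved subsequences.
Track A: -6, -12, -24 (geometric, ×2 each step).
Track B: 34, 31, 28 (linear: a_n = 37 − 3·n).
The 7th slot belongs to track A; its 4th term is -48.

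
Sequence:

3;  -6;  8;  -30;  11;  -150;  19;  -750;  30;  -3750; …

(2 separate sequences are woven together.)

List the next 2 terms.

49, -18750

The terms cycle through 2 interleaved subsequences.
Track A: 3, 8, 11, 19, 30 — a Fibonacci-like recurrence a_n = a_{n-1} + a_{n-2}.
Track B: -6, -30, -150, -750, -3750 — geometric, ×5 each step.
Term 11 comes from track A (its 6th entry): 49.
The 12th slot belongs to track B; its 6th term is -18750.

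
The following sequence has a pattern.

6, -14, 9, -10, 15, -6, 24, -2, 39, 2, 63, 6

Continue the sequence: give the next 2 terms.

102, 10

Split by position mod 2 into 2 tracks.
Subsequence A is 6, 9, 15, 24, 39, 63, which is Fibonacci-style (each term is the sum of the two before it).
Subsequence B is -14, -10, -6, -2, 2, 6, which is arithmetic, step +4.
The 13th slot belongs to subsequence A; its 7th term is 102.
The 14th slot belongs to subsequence B; its 7th term is 10.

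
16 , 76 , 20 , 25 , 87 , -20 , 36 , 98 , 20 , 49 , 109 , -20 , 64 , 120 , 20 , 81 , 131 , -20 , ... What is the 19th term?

100

Split by position mod 3 into 3 tracks.
Stream A: 16, 25, 36, 49, 64, 81 (the squares 4², 5², 6², …).
Stream B: 76, 87, 98, 109, 120, 131 (arithmetic, step +11).
Stream C: 20, -20, 20, -20, 20, -20 (oscillating between 20 and -20).
Position 19 → stream A, term 7 = 100.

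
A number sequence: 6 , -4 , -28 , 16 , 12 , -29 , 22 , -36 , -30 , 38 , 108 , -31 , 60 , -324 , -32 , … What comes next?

Split by position mod 3 into 3 tracks.
Subsequence A: 6, 16, 22, 38, 60 — Fibonacci-style (each term is the sum of the two before it).
Subsequence B: -4, 12, -36, 108, -324 — geometric with ratio -3.
Subsequence C: -28, -29, -30, -31, -32 — arithmetic with common difference −1.
The 16th slot belongs to subsequence A; its 6th term is 98.

98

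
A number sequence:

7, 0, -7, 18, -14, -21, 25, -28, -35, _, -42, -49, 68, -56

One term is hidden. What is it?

Reading positions in blocks of 3 reveals the pattern ABB — 2 tracks woven together.
Track A: 7, 18, 25, ?, 68. Each term equals the sum of the previous two.
Track B: 0, -7, -14, -21, -28, -35, -42, -49, -56. Arithmetic with common difference −7.
Track A's pattern makes the blank 43.

43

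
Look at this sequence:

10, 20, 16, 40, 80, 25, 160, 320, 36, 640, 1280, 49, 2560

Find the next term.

Positions follow the repeating pattern AAB; grouping by letter gives 2 tracks.
Subsequence A: 10, 20, 40, 80, 160, 320, 640, 1280, 2560. Geometric, ×2 each step.
Subsequence B: 16, 25, 36, 49. Consecutive squares n² from n = 4.
Position 14 falls in subsequence A as its term 10, giving 5120.

5120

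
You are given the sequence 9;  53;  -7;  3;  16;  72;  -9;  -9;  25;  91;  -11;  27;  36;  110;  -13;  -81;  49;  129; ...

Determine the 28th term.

2187

Read the sequence 4 terms at a time; column i is its own pattern.
Subsequence A: 9, 16, 25, 36, 49 (consecutive squares n² from n = 3).
Subsequence B: 53, 72, 91, 110, 129 (arithmetic with common difference +19).
Subsequence C: -7, -9, -11, -13 (subtracting 2 each time).
Subsequence D: 3, -9, 27, -81 (geometric, ×-3 each step).
Position 28 falls in subsequence D as its term 7, giving 2187.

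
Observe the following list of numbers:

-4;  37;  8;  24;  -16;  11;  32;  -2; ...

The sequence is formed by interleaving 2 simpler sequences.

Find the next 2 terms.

Odd-indexed and even-indexed terms follow separate rules.
Stream A: -4, 8, -16, 32 — multiplying by -2 each time.
Stream B: 37, 24, 11, -2 — arithmetic with common difference −13.
The 9th slot belongs to stream A; its 5th term is -64.
Position 10 falls in stream B as its term 5, giving -15.

-64, -15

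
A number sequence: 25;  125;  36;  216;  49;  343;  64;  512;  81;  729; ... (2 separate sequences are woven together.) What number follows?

100

Split by position mod 2 into 2 tracks.
Track A = 25, 36, 49, 64, 81: consecutive squares n² from n = 5.
Track B = 125, 216, 343, 512, 729: the cubes 5³, 6³, 7³, ….
Term 11 comes from track A (its 6th entry): 100.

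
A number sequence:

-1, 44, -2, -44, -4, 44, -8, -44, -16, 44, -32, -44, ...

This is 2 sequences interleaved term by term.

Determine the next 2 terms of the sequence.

Split by position mod 2 into 2 tracks.
Track A: -1, -2, -4, -8, -16, -32 — multiplying by 2 each time.
Track B: 44, -44, 44, -44, 44, -44 — the oscillation 44·(−1)^(n+1).
Term 13 comes from track A (its 7th entry): -64.
Position 14 → track B, term 7 = 44.

-64, 44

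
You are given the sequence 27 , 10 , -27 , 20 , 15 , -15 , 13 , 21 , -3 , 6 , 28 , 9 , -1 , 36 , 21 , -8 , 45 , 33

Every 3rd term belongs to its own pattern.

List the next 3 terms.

Split by position mod 3 into 3 tracks.
Subsequence A is 27, 20, 13, 6, -1, -8, which is linear: a_n = 34 − 7·n.
Subsequence B is 10, 15, 21, 28, 36, 45, which is triangular numbers n(n+1)/2 for n = 4, 5, ….
Subsequence C is -27, -15, -3, 9, 21, 33, which is adding 12 each time.
The 19th slot belongs to subsequence A; its 7th term is -15.
Position 20 → subsequence B, term 7 = 55.
The 21st slot belongs to subsequence C; its 7th term is 45.

-15, 55, 45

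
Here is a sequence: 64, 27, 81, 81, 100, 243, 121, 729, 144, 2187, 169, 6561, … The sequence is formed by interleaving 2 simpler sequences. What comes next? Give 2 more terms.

196, 19683

Odd-indexed and even-indexed terms follow separate rules.
Track A is 64, 81, 100, 121, 144, 169, which is consecutive squares n² from n = 8.
Track B is 27, 81, 243, 729, 2187, 6561, which is powers 3^3, 3^4, 3^5, ….
Position 13 falls in track A as its term 7, giving 196.
Position 14 falls in track B as its term 7, giving 19683.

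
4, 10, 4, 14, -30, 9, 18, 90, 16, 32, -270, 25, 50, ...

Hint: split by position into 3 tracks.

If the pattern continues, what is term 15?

36

The terms cycle through 3 interleaved subsequences.
Stream A: 4, 14, 18, 32, 50 (Fibonacci-style (each term is the sum of the two before it)).
Stream B: 10, -30, 90, -270 (geometric with ratio -3).
Stream C: 4, 9, 16, 25 (the squares 2², 3², 4², …).
Term 15 comes from stream C (its 5th entry): 36.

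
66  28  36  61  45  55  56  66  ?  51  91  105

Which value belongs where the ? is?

The slot pattern repeats as ABB (period 3), so there are 2 interleaved tracks.
Track A: 66, 61, 56, 51. Linear: a_n = 71 − 5·n.
Track B: 28, 36, 45, 55, 66, ?, 91, 105. The triangular numbers T_7, T_8, ….
The gap is track B's term 6; the rule gives 78.

78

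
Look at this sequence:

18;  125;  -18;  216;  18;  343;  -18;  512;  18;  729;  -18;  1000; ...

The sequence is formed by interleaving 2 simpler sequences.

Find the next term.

18

The terms cycle through 2 interleaved subsequences.
Stream A: 18, -18, 18, -18, 18, -18. The oscillation 18·(−1)^(n+1).
Stream B: 125, 216, 343, 512, 729, 1000. The cubes 5³, 6³, 7³, ….
Position 13 → stream A, term 7 = 18.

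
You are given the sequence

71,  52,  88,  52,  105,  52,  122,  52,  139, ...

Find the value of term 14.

52

Taking every 2nd term gives 2 separate tracks.
Track A = 71, 88, 105, 122, 139: linear: a_n = 54 + 17·n.
Track B = 52, 52, 52, 52: constant 52.
Position 14 → track B, term 7 = 52.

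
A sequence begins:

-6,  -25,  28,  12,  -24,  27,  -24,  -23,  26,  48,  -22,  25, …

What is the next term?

-96

Read the sequence 3 terms at a time; column i is its own pattern.
Track A: -6, 12, -24, 48 (geometric, ×-2 each step).
Track B: -25, -24, -23, -22 (arithmetic with common difference +1).
Track C: 28, 27, 26, 25 (subtracting 1 each time).
The 13th slot belongs to track A; its 5th term is -96.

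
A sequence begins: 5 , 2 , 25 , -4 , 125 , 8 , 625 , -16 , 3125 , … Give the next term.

Split by position mod 2 into 2 tracks.
Subsequence A: 5, 25, 125, 625, 3125 — successive powers of 5.
Subsequence B: 2, -4, 8, -16 — multiplying by -2 each time.
The 10th slot belongs to subsequence B; its 5th term is 32.

32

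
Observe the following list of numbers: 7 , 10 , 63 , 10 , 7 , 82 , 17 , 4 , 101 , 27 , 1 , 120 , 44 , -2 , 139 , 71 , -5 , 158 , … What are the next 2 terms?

115, -8

Split by position mod 3 into 3 tracks.
Track A: 7, 10, 17, 27, 44, 71. A Fibonacci-like recurrence a_n = a_{n-1} + a_{n-2}.
Track B: 10, 7, 4, 1, -2, -5. Arithmetic, step −3.
Track C: 63, 82, 101, 120, 139, 158. Linear: a_n = 44 + 19·n.
The 19th slot belongs to track A; its 7th term is 115.
The 20th slot belongs to track B; its 7th term is -8.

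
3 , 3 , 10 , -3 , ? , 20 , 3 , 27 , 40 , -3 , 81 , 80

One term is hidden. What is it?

Split by position mod 3: positions 1, 4, 7, … form one track, and each other residue class forms its own.
Track A: 3, -3, 3, -3 — oscillating between 3 and -3.
Track B: 3, ?, 27, 81 — powers of 3.
Track C: 10, 20, 40, 80 — geometric, ×2 each step.
So the missing entry in track B is 9.

9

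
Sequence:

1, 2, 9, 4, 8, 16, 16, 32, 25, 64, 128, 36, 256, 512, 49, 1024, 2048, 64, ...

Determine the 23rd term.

32768

Positions follow the repeating pattern AAB; grouping by letter gives 2 tracks.
Subsequence A is 1, 2, 4, 8, 16, 32, 64, 128, 256, 512, 1024, 2048, which is successive powers of 2.
Subsequence B is 9, 16, 25, 36, 49, 64, which is perfect squares starting at 3².
Position 23 falls in subsequence A as its term 16, giving 32768.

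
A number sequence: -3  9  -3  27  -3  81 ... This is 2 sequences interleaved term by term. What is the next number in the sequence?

-3

Odd-indexed and even-indexed terms follow separate rules.
Track A = -3, -3, -3: constant -3.
Track B = 9, 27, 81: powers 3^2, 3^3, 3^4, ….
Position 7 falls in track A as its term 4, giving -3.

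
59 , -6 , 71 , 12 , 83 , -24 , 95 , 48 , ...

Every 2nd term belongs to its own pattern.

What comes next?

107

Taking every 2nd term gives 2 separate tracks.
Track A: 59, 71, 83, 95 — arithmetic, step +12.
Track B: -6, 12, -24, 48 — multiplying by -2 each time.
Term 9 comes from track A (its 5th entry): 107.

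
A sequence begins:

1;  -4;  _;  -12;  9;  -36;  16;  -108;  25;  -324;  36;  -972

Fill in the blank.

Positions 1, 3, 5, … form one subsequence and positions 2, 4, 6, … form another.
Track A: 1, ?, 9, 16, 25, 36. Perfect squares starting at 1².
Track B: -4, -12, -36, -108, -324, -972. A geometric progression (common ratio 3).
Filling track A at index 2 by its rule yields 4.

4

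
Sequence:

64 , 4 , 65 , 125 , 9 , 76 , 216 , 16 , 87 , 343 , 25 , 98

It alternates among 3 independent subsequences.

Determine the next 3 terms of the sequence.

Split by position mod 3 into 3 tracks.
Subsequence A is 64, 125, 216, 343, which is the cubes 4³, 5³, 6³, ….
Subsequence B is 4, 9, 16, 25, which is consecutive squares n² from n = 2.
Subsequence C is 65, 76, 87, 98, which is adding 11 each time.
The 13th slot belongs to subsequence A; its 5th term is 512.
Position 14 falls in subsequence B as its term 5, giving 36.
Term 15 comes from subsequence C (its 5th entry): 109.

512, 36, 109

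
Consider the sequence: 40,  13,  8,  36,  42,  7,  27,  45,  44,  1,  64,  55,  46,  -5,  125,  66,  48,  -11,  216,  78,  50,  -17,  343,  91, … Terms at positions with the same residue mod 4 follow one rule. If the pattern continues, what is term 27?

The terms cycle through 4 interleaved subsequences.
Track A: 40, 42, 44, 46, 48, 50 — arithmetic with common difference +2.
Track B: 13, 7, 1, -5, -11, -17 — arithmetic with common difference −6.
Track C: 8, 27, 64, 125, 216, 343 — perfect cubes starting at 2³.
Track D: 36, 45, 55, 66, 78, 91 — the triangular numbers T_8, T_9, ….
Position 27 falls in track C as its term 7, giving 512.

512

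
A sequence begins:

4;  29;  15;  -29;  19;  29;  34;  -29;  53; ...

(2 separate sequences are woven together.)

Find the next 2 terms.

29, 87

Positions 1, 3, 5, … form one subsequence and positions 2, 4, 6, … form another.
Stream A: 4, 15, 19, 34, 53 (Fibonacci-style (each term is the sum of the two before it)).
Stream B: 29, -29, 29, -29 (oscillating between 29 and -29).
Term 10 comes from stream B (its 5th entry): 29.
Position 11 falls in stream A as its term 6, giving 87.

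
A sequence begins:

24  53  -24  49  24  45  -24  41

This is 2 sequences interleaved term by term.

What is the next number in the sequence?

24

Split by position mod 2 into 2 tracks.
Stream A is 24, -24, 24, -24, which is alternating ±24.
Stream B is 53, 49, 45, 41, which is linear: a_n = 57 − 4·n.
The 9th slot belongs to stream A; its 5th term is 24.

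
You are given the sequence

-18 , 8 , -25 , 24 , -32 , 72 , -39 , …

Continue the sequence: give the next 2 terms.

The terms cycle through 2 interleaved subsequences.
Track A = -18, -25, -32, -39: arithmetic with common difference −7.
Track B = 8, 24, 72: geometric, ×3 each step.
Position 8 falls in track B as its term 4, giving 216.
Position 9 → track A, term 5 = -46.

216, -46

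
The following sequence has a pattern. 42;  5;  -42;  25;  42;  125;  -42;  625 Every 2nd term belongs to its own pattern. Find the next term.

Split by position mod 2 into 2 tracks.
Stream A is 42, -42, 42, -42, which is the oscillation 42·(−1)^(n+1).
Stream B is 5, 25, 125, 625, which is successive powers of 5.
Position 9 falls in stream A as its term 5, giving 42.

42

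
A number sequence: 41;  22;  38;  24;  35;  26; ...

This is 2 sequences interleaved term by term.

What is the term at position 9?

29

Positions 1, 3, 5, … form one subsequence and positions 2, 4, 6, … form another.
Track A: 41, 38, 35. Arithmetic, step −3.
Track B: 22, 24, 26. Arithmetic with common difference +2.
Term 9 comes from track A (its 5th entry): 29.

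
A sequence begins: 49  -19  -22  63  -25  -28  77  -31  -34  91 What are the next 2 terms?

Reading positions in blocks of 3 reveals the pattern ABB — 2 tracks woven together.
Subsequence A: 49, 63, 77, 91 (adding 14 each time).
Subsequence B: -19, -22, -25, -28, -31, -34 (arithmetic, step −3).
Position 11 → subsequence B, term 7 = -37.
Position 12 falls in subsequence B as its term 8, giving -40.

-37, -40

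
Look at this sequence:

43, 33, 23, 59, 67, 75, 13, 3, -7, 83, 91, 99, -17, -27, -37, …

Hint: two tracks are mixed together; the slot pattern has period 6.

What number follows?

107

Positions follow the repeating pattern AAABBB; grouping by letter gives 2 tracks.
Stream A: 43, 33, 23, 13, 3, -7, -17, -27, -37 — subtracting 10 each time.
Stream B: 59, 67, 75, 83, 91, 99 — arithmetic with common difference +8.
The 16th slot belongs to stream B; its 7th term is 107.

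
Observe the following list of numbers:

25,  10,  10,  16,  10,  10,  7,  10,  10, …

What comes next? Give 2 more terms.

-2, 10

The slot pattern repeats as ABB (period 3), so there are 2 interleaved tracks.
Stream A = 25, 16, 7: arithmetic, step −9.
Stream B = 10, 10, 10, 10, 10, 10: constant 10.
Position 10 falls in stream A as its term 4, giving -2.
Position 11 → stream B, term 7 = 10.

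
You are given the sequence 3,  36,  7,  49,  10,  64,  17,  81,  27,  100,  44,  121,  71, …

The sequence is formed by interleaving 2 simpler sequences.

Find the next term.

144

Odd-indexed and even-indexed terms follow separate rules.
Track A: 3, 7, 10, 17, 27, 44, 71. Fibonacci-style (each term is the sum of the two before it).
Track B: 36, 49, 64, 81, 100, 121. The squares 6², 7², 8², ….
Term 14 comes from track B (its 7th entry): 144.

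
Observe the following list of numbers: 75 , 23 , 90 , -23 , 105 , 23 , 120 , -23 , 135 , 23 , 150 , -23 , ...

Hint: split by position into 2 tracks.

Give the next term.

165

Odd-indexed and even-indexed terms follow separate rules.
Track A: 75, 90, 105, 120, 135, 150. Adding 15 each time.
Track B: 23, -23, 23, -23, 23, -23. Oscillating between 23 and -23.
Position 13 → track A, term 7 = 165.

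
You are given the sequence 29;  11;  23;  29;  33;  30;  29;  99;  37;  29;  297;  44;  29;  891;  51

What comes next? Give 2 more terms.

Split by position mod 3: positions 1, 4, 7, … form one track, and each other residue class forms its own.
Subsequence A: 29, 29, 29, 29, 29. The constant sequence 29.
Subsequence B: 11, 33, 99, 297, 891. A geometric progression (common ratio 3).
Subsequence C: 23, 30, 37, 44, 51. Linear: a_n = 16 + 7·n.
Position 16 → subsequence A, term 6 = 29.
Term 17 comes from subsequence B (its 6th entry): 2673.

29, 2673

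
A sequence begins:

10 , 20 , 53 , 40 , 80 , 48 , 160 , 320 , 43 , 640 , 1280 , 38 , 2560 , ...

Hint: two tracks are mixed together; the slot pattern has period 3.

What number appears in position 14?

Reading positions in blocks of 3 reveals the pattern AAB — 2 tracks woven together.
Subsequence A: 10, 20, 40, 80, 160, 320, 640, 1280, 2560. Multiplying by 2 each time.
Subsequence B: 53, 48, 43, 38. Linear: a_n = 58 − 5·n.
Term 14 comes from subsequence A (its 10th entry): 5120.

5120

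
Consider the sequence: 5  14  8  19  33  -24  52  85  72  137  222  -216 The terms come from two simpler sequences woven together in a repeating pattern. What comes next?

359

Reading positions in blocks of 3 reveals the pattern AAB — 2 tracks woven together.
Track A = 5, 14, 19, 33, 52, 85, 137, 222: a Fibonacci-like recurrence a_n = a_{n-1} + a_{n-2}.
Track B = 8, -24, 72, -216: multiplying by -3 each time.
The 13th slot belongs to track A; its 9th term is 359.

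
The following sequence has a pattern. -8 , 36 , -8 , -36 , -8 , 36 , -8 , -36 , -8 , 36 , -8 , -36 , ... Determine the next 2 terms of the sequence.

Positions 1, 3, 5, … form one subsequence and positions 2, 4, 6, … form another.
Subsequence A: -8, -8, -8, -8, -8, -8 (the constant sequence -8).
Subsequence B: 36, -36, 36, -36, 36, -36 (alternating ±36).
Position 13 falls in subsequence A as its term 7, giving -8.
The 14th slot belongs to subsequence B; its 7th term is 36.

-8, 36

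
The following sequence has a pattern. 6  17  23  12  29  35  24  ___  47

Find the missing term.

Positions follow the repeating pattern ABB; grouping by letter gives 2 tracks.
Track A: 6, 12, 24. A geometric progression (common ratio 2).
Track B: 17, 23, 29, 35, ?, 47. Arithmetic with common difference +6.
So the missing entry in track B is 41.

41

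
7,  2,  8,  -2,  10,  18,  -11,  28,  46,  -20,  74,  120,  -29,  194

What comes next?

Reading positions in blocks of 3 reveals the pattern ABB — 2 tracks woven together.
Track A = 7, -2, -11, -20, -29: arithmetic, step −9.
Track B = 2, 8, 10, 18, 28, 46, 74, 120, 194: Fibonacci-style (each term is the sum of the two before it).
The 15th slot belongs to track B; its 10th term is 314.

314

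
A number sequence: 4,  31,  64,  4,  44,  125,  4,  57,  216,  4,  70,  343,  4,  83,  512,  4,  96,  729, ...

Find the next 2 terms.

4, 109

Split by position mod 3: positions 1, 4, 7, … form one track, and each other residue class forms its own.
Stream A is 4, 4, 4, 4, 4, 4, which is always 4.
Stream B is 31, 44, 57, 70, 83, 96, which is arithmetic, step +13.
Stream C is 64, 125, 216, 343, 512, 729, which is consecutive cubes n³ from n = 4.
Position 19 → stream A, term 7 = 4.
The 20th slot belongs to stream B; its 7th term is 109.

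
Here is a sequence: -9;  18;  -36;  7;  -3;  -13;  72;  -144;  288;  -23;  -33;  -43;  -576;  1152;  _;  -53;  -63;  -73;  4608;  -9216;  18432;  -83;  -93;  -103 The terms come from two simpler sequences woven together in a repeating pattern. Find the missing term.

-2304

The slot pattern repeats as AAABBB (period 6), so there are 2 interleaved tracks.
Track A: -9, 18, -36, 72, -144, 288, -576, 1152, ?, 4608, -9216, 18432 — geometric with ratio -2.
Track B: 7, -3, -13, -23, -33, -43, -53, -63, -73, -83, -93, -103 — subtracting 10 each time.
Filling track A at index 9 by its rule yields -2304.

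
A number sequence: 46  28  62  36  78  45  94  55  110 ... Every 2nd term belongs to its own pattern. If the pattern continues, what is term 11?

The terms cycle through 2 interleaved subsequences.
Subsequence A = 46, 62, 78, 94, 110: linear: a_n = 30 + 16·n.
Subsequence B = 28, 36, 45, 55: triangular numbers starting at T_7.
The 11th slot belongs to subsequence A; its 6th term is 126.

126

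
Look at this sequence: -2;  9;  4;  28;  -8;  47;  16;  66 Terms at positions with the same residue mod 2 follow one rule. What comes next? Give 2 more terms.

Split by position mod 2 into 2 tracks.
Track A = -2, 4, -8, 16: a geometric progression (common ratio -2).
Track B = 9, 28, 47, 66: adding 19 each time.
Term 9 comes from track A (its 5th entry): -32.
Position 10 → track B, term 5 = 85.

-32, 85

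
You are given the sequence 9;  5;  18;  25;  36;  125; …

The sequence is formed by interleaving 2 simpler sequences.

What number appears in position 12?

Taking every 2nd term gives 2 separate tracks.
Subsequence A: 9, 18, 36 (multiplying by 2 each time).
Subsequence B: 5, 25, 125 (successive powers of 5).
Term 12 comes from subsequence B (its 6th entry): 15625.

15625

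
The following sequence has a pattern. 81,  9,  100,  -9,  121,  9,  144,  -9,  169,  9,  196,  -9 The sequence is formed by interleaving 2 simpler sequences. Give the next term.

Positions 1, 3, 5, … form one subsequence and positions 2, 4, 6, … form another.
Track A: 81, 100, 121, 144, 169, 196 — the squares 9², 10², 11², ….
Track B: 9, -9, 9, -9, 9, -9 — oscillating between 9 and -9.
The 13th slot belongs to track A; its 7th term is 225.

225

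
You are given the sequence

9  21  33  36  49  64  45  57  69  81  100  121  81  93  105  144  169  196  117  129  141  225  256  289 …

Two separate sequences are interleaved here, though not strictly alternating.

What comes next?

153

Reading positions in blocks of 6 reveals the pattern AAABBB — 2 tracks woven together.
Track A: 9, 21, 33, 45, 57, 69, 81, 93, 105, 117, 129, 141 — arithmetic, step +12.
Track B: 36, 49, 64, 81, 100, 121, 144, 169, 196, 225, 256, 289 — consecutive squares n² from n = 6.
Position 25 → track A, term 13 = 153.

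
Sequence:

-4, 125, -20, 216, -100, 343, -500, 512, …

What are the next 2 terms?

Positions 1, 3, 5, … form one subsequence and positions 2, 4, 6, … form another.
Track A: -4, -20, -100, -500 (geometric with ratio 5).
Track B: 125, 216, 343, 512 (the cubes 5³, 6³, 7³, …).
The 9th slot belongs to track A; its 5th term is -2500.
Term 10 comes from track B (its 5th entry): 729.

-2500, 729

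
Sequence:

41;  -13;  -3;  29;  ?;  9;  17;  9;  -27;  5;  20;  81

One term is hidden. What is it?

-2

Split by position mod 3: positions 1, 4, 7, … form one track, and each other residue class forms its own.
Subsequence A: 41, 29, 17, 5 (arithmetic, step −12).
Subsequence B: -13, ?, 9, 20 (arithmetic with common difference +11).
Subsequence C: -3, 9, -27, 81 (multiplying by -3 each time).
Subsequence B's pattern makes the blank -2.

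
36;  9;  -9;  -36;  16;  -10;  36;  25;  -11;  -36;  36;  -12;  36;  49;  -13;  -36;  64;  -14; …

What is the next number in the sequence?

36

Read the sequence 3 terms at a time; column i is its own pattern.
Stream A = 36, -36, 36, -36, 36, -36: oscillating between 36 and -36.
Stream B = 9, 16, 25, 36, 49, 64: the squares 3², 4², 5², ….
Stream C = -9, -10, -11, -12, -13, -14: subtracting 1 each time.
The 19th slot belongs to stream A; its 7th term is 36.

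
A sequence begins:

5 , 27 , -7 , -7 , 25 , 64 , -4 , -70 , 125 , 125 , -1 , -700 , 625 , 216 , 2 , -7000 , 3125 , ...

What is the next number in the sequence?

343

Taking every 4th term gives 4 separate tracks.
Subsequence A: 5, 25, 125, 625, 3125 — successive powers of 5.
Subsequence B: 27, 64, 125, 216 — perfect cubes starting at 3³.
Subsequence C: -7, -4, -1, 2 — arithmetic with common difference +3.
Subsequence D: -7, -70, -700, -7000 — geometric, ×10 each step.
The 18th slot belongs to subsequence B; its 5th term is 343.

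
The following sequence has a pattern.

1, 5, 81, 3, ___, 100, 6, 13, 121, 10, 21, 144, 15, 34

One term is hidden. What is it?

Split by position mod 3: positions 1, 4, 7, … form one track, and each other residue class forms its own.
Track A: 1, 3, 6, 10, 15 — triangular numbers starting at T_1.
Track B: 5, ?, 13, 21, 34 — a Fibonacci-like recurrence a_n = a_{n-1} + a_{n-2}.
Track C: 81, 100, 121, 144 — perfect squares starting at 9².
The gap is track B's term 2; the rule gives 8.

8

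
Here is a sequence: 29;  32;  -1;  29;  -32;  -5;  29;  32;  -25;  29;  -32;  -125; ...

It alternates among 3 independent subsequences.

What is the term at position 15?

-625

Split by position mod 3 into 3 tracks.
Track A: 29, 29, 29, 29. Always 29.
Track B: 32, -32, 32, -32. Alternating ±32.
Track C: -1, -5, -25, -125. Multiplying by 5 each time.
Term 15 comes from track C (its 5th entry): -625.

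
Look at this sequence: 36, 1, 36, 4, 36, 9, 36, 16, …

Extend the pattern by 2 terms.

36, 25

Positions 1, 3, 5, … form one subsequence and positions 2, 4, 6, … form another.
Track A: 36, 36, 36, 36 — always 36.
Track B: 1, 4, 9, 16 — the squares 1², 2², 3², ….
Position 9 falls in track A as its term 5, giving 36.
The 10th slot belongs to track B; its 5th term is 25.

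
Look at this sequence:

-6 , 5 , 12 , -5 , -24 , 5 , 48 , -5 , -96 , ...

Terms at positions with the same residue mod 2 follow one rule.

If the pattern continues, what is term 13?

Split by position mod 2 into 2 tracks.
Track A: -6, 12, -24, 48, -96 (a geometric progression (common ratio -2)).
Track B: 5, -5, 5, -5 (oscillating between 5 and -5).
Term 13 comes from track A (its 7th entry): -384.

-384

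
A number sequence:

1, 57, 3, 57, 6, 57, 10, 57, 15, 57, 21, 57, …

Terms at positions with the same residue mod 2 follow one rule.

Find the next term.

Taking every 2nd term gives 2 separate tracks.
Track A: 1, 3, 6, 10, 15, 21. Triangular numbers starting at T_1.
Track B: 57, 57, 57, 57, 57, 57. Always 57.
Position 13 → track A, term 7 = 28.

28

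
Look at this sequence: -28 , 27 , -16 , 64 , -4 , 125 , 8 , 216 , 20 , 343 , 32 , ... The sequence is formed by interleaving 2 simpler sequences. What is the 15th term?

56

Odd-indexed and even-indexed terms follow separate rules.
Track A: -28, -16, -4, 8, 20, 32 — arithmetic, step +12.
Track B: 27, 64, 125, 216, 343 — the cubes 3³, 4³, 5³, ….
Position 15 → track A, term 8 = 56.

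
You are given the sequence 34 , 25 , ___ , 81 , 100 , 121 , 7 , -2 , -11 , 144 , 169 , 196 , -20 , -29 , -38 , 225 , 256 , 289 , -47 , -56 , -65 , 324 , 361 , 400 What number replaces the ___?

Reading positions in blocks of 6 reveals the pattern AAABBB — 2 tracks woven together.
Subsequence A: 34, 25, ?, 7, -2, -11, -20, -29, -38, -47, -56, -65 — linear: a_n = 43 − 9·n.
Subsequence B: 81, 100, 121, 144, 169, 196, 225, 256, 289, 324, 361, 400 — the squares 9², 10², 11², ….
So the missing entry in subsequence A is 16.

16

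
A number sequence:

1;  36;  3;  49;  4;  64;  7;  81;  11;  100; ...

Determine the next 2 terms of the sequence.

18, 121

Positions 1, 3, 5, … form one subsequence and positions 2, 4, 6, … form another.
Track A: 1, 3, 4, 7, 11. Fibonacci-style (each term is the sum of the two before it).
Track B: 36, 49, 64, 81, 100. Consecutive squares n² from n = 6.
Position 11 → track A, term 6 = 18.
The 12th slot belongs to track B; its 6th term is 121.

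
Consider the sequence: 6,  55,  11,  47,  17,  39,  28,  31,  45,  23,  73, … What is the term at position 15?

191

Split by position mod 2 into 2 tracks.
Track A: 6, 11, 17, 28, 45, 73. Each term equals the sum of the previous two.
Track B: 55, 47, 39, 31, 23. Subtracting 8 each time.
Position 15 → track A, term 8 = 191.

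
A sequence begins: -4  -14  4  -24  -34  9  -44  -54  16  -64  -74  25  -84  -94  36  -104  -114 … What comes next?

Reading positions in blocks of 3 reveals the pattern AAB — 2 tracks woven together.
Subsequence A: -4, -14, -24, -34, -44, -54, -64, -74, -84, -94, -104, -114 (arithmetic, step −10).
Subsequence B: 4, 9, 16, 25, 36 (perfect squares starting at 2²).
Position 18 → subsequence B, term 6 = 49.

49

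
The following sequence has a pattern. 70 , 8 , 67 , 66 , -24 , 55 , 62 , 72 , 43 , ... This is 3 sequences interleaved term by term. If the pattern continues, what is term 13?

Read the sequence 3 terms at a time; column i is its own pattern.
Track A: 70, 66, 62 — linear: a_n = 74 − 4·n.
Track B: 8, -24, 72 — geometric with ratio -3.
Track C: 67, 55, 43 — linear: a_n = 79 − 12·n.
Position 13 falls in track A as its term 5, giving 54.

54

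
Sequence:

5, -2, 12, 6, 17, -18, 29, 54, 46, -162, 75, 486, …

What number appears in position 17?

Positions 1, 3, 5, … form one subsequence and positions 2, 4, 6, … form another.
Track A: 5, 12, 17, 29, 46, 75 — a Fibonacci-like recurrence a_n = a_{n-1} + a_{n-2}.
Track B: -2, 6, -18, 54, -162, 486 — geometric with ratio -3.
The 17th slot belongs to track A; its 9th term is 317.

317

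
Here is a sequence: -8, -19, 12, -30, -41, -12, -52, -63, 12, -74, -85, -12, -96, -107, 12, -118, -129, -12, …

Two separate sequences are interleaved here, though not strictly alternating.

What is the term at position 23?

Positions follow the repeating pattern AAB; grouping by letter gives 2 tracks.
Track A = -8, -19, -30, -41, -52, -63, -74, -85, -96, -107, -118, -129: arithmetic with common difference −11.
Track B = 12, -12, 12, -12, 12, -12: alternating ±12.
Position 23 falls in track A as its term 16, giving -173.

-173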